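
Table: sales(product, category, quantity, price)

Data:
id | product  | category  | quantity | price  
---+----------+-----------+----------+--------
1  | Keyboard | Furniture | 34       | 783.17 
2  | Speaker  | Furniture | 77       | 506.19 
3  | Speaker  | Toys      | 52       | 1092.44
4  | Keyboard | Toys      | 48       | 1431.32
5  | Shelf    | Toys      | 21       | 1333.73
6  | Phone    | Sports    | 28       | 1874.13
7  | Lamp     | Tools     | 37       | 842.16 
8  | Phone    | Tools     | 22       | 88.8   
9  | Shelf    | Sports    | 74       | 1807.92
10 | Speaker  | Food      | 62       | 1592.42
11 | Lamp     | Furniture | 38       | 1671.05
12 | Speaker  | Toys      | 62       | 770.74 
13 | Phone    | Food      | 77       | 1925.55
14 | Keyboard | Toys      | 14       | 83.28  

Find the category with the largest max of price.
SELECT category, MAX(price) as val
FROM sales
GROUP BY category
ORDER BY val DESC
LIMIT 1

Result: Food with max(price) = 1925.55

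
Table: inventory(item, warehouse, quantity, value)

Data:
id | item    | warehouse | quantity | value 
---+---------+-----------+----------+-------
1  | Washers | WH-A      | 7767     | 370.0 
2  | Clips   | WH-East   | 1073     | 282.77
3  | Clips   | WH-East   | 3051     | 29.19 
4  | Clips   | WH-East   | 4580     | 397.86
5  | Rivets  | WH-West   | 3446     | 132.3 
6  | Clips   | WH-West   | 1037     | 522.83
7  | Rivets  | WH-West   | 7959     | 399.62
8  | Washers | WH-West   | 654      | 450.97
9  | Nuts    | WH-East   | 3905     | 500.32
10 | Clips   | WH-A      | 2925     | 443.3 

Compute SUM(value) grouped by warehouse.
SELECT warehouse, SUM(value) as result
FROM inventory
GROUP BY warehouse

Result:
  WH-A: 813.30
  WH-East: 1210.14
  WH-West: 1505.72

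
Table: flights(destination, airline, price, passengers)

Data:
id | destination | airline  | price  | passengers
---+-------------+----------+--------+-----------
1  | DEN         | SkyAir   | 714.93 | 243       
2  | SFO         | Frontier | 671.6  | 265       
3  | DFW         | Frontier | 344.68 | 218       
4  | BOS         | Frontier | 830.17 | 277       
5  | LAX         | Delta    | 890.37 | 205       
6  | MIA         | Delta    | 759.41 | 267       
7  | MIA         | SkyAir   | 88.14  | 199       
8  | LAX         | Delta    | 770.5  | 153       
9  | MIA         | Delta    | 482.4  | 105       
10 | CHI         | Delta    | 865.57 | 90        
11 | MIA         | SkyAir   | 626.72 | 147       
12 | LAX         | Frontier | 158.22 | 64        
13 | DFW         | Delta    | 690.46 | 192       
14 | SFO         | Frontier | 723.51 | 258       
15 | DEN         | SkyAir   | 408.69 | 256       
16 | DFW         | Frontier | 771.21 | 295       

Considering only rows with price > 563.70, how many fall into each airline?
SELECT airline, COUNT(*)
FROM flights
WHERE price > 563.70
GROUP BY airline

Note: WHERE filters rows before grouping.

Result:
  Delta: 5
  Frontier: 4
  SkyAir: 2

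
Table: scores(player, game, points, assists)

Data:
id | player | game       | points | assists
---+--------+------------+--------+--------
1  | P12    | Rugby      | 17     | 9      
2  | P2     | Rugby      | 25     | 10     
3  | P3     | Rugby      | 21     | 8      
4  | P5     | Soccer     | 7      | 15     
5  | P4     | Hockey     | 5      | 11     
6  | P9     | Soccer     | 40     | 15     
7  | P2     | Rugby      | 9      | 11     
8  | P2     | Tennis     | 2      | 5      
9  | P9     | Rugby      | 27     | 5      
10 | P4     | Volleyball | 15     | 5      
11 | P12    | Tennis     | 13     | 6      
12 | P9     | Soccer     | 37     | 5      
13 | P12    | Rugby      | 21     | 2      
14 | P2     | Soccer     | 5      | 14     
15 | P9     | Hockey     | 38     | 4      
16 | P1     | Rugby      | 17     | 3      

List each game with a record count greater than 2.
SELECT game, COUNT(*) as cnt
FROM scores
GROUP BY game
HAVING COUNT(*) > 2

Result:
  Rugby: 7
  Soccer: 4

Note: HAVING filters groups after aggregation, WHERE filters rows before.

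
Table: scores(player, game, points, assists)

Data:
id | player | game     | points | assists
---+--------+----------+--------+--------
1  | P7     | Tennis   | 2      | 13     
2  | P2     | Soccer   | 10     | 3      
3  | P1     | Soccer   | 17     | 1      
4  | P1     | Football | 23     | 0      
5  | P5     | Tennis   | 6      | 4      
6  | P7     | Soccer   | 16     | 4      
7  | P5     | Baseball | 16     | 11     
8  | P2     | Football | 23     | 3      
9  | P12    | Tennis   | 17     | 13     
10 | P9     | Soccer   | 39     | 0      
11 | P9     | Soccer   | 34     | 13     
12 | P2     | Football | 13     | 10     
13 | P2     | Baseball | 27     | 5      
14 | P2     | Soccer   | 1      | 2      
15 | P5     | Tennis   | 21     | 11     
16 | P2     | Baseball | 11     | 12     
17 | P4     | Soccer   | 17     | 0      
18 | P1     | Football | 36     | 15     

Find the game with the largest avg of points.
SELECT game, AVG(points) as val
FROM scores
GROUP BY game
ORDER BY val DESC
LIMIT 1

Result: Football with avg(points) = 23.75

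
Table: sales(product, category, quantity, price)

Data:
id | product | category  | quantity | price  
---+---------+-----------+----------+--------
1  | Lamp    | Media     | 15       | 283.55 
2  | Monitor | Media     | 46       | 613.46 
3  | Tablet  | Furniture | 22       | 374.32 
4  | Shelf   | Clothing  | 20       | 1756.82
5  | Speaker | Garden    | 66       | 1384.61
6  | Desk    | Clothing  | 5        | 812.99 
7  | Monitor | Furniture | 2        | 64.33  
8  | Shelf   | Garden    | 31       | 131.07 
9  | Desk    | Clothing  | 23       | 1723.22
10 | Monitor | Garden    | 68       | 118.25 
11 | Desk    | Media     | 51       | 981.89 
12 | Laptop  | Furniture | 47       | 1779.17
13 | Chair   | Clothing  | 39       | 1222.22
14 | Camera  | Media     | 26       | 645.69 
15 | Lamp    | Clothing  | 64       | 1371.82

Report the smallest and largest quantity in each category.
SELECT category, MIN(quantity), MAX(quantity)
FROM sales
GROUP BY category

Result:
  Clothing: min=5, max=64
  Furniture: min=2, max=47
  Garden: min=31, max=68
  Media: min=15, max=51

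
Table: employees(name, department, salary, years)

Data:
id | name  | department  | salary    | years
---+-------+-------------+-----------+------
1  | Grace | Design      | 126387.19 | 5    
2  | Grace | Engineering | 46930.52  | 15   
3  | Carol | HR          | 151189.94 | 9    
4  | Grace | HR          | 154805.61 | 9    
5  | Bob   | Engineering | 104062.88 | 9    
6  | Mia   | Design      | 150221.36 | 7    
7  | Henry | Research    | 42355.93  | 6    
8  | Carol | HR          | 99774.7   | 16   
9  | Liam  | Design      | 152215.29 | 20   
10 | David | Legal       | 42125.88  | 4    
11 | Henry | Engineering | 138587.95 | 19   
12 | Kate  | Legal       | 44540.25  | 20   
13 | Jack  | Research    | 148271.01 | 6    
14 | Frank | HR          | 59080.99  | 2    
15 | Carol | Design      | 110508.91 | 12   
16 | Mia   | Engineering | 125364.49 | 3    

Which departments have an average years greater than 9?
SELECT department, AVG(years)
FROM employees
GROUP BY department
HAVING AVG(years) > 9

Result:
  Design: avg=11.00
  Engineering: avg=11.50
  Legal: avg=12.00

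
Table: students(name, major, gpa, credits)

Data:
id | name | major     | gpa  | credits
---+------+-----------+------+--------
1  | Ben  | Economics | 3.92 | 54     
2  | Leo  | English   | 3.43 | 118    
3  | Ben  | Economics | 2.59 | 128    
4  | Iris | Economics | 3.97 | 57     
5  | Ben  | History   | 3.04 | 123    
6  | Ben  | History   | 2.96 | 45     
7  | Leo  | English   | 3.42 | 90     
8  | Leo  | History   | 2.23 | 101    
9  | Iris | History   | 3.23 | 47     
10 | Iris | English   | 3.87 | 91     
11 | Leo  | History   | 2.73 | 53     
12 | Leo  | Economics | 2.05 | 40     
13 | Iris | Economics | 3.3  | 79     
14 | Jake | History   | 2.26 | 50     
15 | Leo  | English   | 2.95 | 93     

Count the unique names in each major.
SELECT major, COUNT(DISTINCT name)
FROM students
GROUP BY major

Result:
  Economics: 3 distinct
  English: 2 distinct
  History: 4 distinct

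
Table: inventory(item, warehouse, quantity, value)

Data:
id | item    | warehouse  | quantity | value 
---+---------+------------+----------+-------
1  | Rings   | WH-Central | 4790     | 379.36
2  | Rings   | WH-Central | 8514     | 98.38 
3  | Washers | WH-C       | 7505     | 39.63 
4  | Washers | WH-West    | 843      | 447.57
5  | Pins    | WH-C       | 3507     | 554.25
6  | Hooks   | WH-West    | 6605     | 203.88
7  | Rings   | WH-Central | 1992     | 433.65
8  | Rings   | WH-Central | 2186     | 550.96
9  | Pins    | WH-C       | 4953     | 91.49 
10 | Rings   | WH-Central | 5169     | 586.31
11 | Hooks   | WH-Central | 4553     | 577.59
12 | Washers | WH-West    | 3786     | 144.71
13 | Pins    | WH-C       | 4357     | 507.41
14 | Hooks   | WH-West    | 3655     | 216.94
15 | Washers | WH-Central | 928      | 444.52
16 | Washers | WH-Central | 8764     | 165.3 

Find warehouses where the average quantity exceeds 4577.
SELECT warehouse, AVG(quantity)
FROM inventory
GROUP BY warehouse
HAVING AVG(quantity) > 4577

Result:
  WH-C: avg=5080.50
  WH-Central: avg=4612.00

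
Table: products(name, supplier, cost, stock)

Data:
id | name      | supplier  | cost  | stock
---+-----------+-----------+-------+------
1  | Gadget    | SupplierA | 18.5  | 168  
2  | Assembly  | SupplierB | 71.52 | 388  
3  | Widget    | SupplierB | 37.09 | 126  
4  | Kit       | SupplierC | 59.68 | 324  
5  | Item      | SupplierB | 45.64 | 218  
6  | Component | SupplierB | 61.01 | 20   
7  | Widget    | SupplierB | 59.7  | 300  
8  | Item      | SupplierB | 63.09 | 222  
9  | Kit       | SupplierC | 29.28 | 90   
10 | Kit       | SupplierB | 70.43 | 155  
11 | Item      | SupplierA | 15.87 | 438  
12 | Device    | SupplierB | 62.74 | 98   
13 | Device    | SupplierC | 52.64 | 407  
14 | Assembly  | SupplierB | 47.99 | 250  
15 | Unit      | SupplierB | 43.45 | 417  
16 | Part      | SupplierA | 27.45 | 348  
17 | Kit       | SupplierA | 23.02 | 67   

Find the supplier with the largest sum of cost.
SELECT supplier, SUM(cost) as val
FROM products
GROUP BY supplier
ORDER BY val DESC
LIMIT 1

Result: SupplierB with sum(cost) = 562.66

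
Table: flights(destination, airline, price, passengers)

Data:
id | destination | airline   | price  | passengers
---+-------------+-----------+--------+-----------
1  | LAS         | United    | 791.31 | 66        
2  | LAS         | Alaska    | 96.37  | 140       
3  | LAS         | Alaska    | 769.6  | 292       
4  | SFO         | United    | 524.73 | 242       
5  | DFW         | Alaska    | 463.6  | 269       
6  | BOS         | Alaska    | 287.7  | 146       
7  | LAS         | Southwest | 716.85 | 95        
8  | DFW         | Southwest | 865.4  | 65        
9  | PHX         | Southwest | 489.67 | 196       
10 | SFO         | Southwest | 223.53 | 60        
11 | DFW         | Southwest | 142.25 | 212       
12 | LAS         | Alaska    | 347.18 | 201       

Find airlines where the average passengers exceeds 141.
SELECT airline, AVG(passengers)
FROM flights
GROUP BY airline
HAVING AVG(passengers) > 141

Result:
  Alaska: avg=209.60
  United: avg=154.00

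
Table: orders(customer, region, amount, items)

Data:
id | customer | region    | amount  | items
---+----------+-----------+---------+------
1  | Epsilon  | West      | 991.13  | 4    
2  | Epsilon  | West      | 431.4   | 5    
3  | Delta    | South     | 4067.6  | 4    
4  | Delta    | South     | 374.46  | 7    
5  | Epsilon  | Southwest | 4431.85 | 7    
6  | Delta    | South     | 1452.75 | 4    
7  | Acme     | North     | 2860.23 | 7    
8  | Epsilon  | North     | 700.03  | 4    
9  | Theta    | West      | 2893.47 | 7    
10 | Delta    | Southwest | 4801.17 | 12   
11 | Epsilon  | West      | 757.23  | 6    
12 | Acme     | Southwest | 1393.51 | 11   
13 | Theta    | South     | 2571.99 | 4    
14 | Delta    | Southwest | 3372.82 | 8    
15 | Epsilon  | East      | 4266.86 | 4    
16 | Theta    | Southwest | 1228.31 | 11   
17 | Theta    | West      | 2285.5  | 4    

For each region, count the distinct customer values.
SELECT region, COUNT(DISTINCT customer)
FROM orders
GROUP BY region

Result:
  East: 1 distinct
  North: 2 distinct
  South: 2 distinct
  Southwest: 4 distinct
  West: 2 distinct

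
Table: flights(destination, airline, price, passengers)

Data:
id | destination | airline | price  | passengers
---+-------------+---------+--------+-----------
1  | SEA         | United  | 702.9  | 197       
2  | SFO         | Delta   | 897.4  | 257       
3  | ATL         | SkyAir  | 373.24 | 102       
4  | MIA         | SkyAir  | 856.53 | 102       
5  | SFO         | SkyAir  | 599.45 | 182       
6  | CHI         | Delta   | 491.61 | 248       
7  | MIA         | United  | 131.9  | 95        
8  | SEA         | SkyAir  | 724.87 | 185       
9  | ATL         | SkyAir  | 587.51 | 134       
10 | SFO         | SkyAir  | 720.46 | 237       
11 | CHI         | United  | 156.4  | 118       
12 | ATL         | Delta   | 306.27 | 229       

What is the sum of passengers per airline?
SELECT airline, SUM(passengers) as result
FROM flights
GROUP BY airline

Result:
  Delta: 734
  SkyAir: 942
  United: 410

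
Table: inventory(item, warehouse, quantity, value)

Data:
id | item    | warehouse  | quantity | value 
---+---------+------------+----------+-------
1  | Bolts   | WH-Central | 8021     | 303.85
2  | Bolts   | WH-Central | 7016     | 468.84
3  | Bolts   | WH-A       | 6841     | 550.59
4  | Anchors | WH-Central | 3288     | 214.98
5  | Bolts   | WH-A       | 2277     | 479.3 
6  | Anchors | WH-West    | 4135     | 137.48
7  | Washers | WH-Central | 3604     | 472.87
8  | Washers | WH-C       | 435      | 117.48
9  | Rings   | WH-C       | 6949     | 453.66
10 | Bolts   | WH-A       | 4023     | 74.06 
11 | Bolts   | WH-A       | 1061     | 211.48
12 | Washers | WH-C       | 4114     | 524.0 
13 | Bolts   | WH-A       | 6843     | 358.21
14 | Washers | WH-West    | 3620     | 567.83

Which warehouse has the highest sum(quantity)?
SELECT warehouse, SUM(quantity) as val
FROM inventory
GROUP BY warehouse
ORDER BY val DESC
LIMIT 1

Result: WH-Central with sum(quantity) = 21929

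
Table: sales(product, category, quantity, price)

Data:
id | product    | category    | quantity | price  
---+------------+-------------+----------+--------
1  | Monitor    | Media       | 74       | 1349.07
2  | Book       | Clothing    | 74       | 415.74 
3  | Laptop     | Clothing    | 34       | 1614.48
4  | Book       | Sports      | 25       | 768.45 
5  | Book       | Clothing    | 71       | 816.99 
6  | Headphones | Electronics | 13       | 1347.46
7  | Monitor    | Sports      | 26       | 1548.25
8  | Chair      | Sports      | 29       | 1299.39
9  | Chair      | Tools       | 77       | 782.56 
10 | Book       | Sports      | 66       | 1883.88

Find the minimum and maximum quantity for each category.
SELECT category, MIN(quantity), MAX(quantity)
FROM sales
GROUP BY category

Result:
  Clothing: min=34, max=74
  Electronics: min=13, max=13
  Media: min=74, max=74
  Sports: min=25, max=66
  Tools: min=77, max=77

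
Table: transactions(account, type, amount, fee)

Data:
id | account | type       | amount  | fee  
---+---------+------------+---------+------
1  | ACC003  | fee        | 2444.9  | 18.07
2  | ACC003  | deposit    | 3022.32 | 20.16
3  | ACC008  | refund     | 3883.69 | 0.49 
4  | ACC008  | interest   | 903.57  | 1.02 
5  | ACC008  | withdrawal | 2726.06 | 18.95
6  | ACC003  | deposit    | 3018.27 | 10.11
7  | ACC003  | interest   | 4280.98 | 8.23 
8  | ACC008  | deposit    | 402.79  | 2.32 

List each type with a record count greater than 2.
SELECT type, COUNT(*) as cnt
FROM transactions
GROUP BY type
HAVING COUNT(*) > 2

Result:
  deposit: 3

Note: HAVING filters groups after aggregation, WHERE filters rows before.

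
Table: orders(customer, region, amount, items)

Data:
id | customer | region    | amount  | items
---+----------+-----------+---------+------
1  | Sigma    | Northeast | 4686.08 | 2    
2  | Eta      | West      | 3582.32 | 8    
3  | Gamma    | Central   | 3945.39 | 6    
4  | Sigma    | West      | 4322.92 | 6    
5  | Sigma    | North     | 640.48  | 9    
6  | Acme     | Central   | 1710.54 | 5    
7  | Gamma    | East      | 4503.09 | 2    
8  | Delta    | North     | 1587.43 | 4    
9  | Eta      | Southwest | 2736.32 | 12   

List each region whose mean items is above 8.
SELECT region, AVG(items)
FROM orders
GROUP BY region
HAVING AVG(items) > 8

Result:
  Southwest: avg=12.00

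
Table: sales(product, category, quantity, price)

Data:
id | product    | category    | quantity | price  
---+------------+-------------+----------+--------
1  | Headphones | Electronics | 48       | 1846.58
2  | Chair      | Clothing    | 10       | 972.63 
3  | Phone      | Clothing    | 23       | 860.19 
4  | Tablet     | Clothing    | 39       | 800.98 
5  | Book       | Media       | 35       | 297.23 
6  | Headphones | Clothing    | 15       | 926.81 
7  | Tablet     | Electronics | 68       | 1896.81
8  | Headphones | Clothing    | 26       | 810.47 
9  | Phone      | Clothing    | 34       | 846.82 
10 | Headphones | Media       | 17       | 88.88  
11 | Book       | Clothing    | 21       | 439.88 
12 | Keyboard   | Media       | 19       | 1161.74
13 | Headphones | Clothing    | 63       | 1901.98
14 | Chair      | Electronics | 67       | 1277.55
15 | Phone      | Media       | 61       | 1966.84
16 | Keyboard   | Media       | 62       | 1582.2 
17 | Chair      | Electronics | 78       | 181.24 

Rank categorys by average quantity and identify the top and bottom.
SELECT category, AVG(quantity)
FROM sales
GROUP BY category
ORDER BY AVG(quantity)

All groups:
  Clothing: 28.88
  Media: 38.80
  Electronics: 65.25

Highest: Electronics (65.25)
Lowest: Clothing (28.88)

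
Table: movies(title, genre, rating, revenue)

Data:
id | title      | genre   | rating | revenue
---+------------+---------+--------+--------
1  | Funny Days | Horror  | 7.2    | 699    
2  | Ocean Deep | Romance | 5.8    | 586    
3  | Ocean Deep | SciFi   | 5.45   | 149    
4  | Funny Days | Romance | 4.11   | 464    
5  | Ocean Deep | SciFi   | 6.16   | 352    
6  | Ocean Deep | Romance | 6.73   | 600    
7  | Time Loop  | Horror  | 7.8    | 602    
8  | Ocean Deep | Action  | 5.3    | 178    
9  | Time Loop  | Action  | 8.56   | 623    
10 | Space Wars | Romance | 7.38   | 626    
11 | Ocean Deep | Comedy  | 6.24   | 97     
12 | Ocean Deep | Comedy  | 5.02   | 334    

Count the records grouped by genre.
SELECT genre, COUNT(*) as count
FROM movies
GROUP BY genre

Result:
  Action: 2
  Comedy: 2
  Horror: 2
  Romance: 4
  SciFi: 2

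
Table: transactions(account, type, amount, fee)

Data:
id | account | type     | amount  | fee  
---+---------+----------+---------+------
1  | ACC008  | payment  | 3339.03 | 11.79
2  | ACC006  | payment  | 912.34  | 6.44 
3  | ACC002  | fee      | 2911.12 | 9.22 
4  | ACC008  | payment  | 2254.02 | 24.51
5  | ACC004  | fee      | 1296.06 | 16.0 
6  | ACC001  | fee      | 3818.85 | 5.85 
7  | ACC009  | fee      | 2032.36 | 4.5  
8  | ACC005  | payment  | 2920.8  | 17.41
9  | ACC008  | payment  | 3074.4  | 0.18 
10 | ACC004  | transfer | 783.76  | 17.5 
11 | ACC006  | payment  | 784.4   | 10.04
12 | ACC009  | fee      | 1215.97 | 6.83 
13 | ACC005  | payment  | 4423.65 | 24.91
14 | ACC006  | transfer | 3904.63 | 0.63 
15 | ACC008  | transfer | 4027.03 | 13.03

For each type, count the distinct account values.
SELECT type, COUNT(DISTINCT account)
FROM transactions
GROUP BY type

Result:
  fee: 4 distinct
  payment: 3 distinct
  transfer: 3 distinct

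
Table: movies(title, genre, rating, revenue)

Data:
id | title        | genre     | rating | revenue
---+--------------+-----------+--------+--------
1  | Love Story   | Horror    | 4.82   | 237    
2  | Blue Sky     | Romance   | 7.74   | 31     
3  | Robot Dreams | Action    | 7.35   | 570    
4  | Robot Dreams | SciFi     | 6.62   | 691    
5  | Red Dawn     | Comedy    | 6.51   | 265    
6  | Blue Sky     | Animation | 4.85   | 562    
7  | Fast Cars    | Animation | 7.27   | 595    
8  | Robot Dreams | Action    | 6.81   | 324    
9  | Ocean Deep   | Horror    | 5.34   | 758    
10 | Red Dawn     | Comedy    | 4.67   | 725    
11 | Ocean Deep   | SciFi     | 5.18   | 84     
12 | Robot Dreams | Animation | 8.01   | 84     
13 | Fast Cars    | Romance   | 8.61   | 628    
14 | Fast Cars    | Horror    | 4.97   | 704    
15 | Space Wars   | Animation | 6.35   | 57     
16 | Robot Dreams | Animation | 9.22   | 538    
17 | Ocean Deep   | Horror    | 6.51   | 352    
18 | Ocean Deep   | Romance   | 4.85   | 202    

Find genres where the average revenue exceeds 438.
SELECT genre, AVG(revenue)
FROM movies
GROUP BY genre
HAVING AVG(revenue) > 438

Result:
  Action: avg=447.00
  Comedy: avg=495.00
  Horror: avg=512.75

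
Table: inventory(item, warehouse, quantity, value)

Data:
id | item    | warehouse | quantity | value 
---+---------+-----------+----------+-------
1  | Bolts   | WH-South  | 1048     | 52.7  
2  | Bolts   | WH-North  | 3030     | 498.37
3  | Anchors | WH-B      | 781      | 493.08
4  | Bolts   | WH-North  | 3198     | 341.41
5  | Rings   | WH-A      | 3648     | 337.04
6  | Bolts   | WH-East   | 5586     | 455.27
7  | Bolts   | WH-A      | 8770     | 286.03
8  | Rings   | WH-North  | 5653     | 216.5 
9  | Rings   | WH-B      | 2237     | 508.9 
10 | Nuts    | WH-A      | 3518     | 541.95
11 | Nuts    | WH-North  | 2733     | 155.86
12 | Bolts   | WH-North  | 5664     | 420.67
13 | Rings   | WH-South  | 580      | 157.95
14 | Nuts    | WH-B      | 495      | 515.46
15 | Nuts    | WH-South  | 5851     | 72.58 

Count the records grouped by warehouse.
SELECT warehouse, COUNT(*) as count
FROM inventory
GROUP BY warehouse

Result:
  WH-A: 3
  WH-B: 3
  WH-East: 1
  WH-North: 5
  WH-South: 3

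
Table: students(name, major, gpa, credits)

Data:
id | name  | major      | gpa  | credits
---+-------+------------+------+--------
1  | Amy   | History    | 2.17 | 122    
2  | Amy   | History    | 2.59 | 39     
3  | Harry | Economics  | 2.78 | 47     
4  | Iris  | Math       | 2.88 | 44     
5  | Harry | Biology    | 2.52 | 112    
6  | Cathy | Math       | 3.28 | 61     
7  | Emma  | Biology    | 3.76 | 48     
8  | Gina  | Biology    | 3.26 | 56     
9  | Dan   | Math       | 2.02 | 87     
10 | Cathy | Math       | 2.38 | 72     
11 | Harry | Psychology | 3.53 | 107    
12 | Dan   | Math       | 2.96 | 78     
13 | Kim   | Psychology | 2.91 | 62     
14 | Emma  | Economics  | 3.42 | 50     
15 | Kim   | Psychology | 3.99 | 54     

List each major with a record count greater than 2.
SELECT major, COUNT(*) as cnt
FROM students
GROUP BY major
HAVING COUNT(*) > 2

Result:
  Biology: 3
  Math: 5
  Psychology: 3

Note: HAVING filters groups after aggregation, WHERE filters rows before.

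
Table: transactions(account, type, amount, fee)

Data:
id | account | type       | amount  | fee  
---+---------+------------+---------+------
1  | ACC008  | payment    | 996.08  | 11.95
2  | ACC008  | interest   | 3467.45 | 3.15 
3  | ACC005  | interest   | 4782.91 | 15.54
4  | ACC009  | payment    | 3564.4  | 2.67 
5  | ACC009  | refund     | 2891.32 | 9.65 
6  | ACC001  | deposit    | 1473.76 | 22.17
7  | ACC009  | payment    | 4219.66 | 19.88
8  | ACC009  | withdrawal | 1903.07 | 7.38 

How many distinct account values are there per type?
SELECT type, COUNT(DISTINCT account)
FROM transactions
GROUP BY type

Result:
  deposit: 1 distinct
  interest: 2 distinct
  payment: 2 distinct
  refund: 1 distinct
  withdrawal: 1 distinct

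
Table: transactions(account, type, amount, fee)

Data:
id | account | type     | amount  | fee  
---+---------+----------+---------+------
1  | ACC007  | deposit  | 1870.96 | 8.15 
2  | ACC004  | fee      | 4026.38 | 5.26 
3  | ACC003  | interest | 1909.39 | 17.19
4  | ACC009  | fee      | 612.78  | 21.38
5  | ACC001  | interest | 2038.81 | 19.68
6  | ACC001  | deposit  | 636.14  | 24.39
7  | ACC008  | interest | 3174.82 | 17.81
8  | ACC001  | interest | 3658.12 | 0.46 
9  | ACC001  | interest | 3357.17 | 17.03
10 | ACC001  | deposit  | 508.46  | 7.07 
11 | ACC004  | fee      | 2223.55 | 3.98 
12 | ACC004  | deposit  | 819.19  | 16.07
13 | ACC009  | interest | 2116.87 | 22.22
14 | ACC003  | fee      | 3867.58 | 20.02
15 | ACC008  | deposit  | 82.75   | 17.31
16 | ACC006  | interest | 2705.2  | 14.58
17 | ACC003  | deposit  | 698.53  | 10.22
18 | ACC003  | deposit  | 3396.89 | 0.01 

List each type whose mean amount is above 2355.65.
SELECT type, AVG(amount)
FROM transactions
GROUP BY type
HAVING AVG(amount) > 2355.65

Result:
  fee: avg=2682.57
  interest: avg=2708.63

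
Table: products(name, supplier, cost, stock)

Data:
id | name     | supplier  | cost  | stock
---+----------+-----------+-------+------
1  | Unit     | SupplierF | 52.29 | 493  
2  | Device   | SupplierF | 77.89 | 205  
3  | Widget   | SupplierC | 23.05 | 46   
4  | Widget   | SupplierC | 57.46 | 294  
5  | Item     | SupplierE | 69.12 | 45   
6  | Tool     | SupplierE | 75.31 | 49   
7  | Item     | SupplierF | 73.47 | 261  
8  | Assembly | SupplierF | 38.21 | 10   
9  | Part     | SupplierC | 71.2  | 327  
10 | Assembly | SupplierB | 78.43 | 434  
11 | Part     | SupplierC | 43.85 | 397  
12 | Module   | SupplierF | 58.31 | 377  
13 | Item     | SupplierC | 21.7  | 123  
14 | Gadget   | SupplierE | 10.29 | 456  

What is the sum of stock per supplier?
SELECT supplier, SUM(stock) as result
FROM products
GROUP BY supplier

Result:
  SupplierB: 434
  SupplierC: 1187
  SupplierE: 550
  SupplierF: 1346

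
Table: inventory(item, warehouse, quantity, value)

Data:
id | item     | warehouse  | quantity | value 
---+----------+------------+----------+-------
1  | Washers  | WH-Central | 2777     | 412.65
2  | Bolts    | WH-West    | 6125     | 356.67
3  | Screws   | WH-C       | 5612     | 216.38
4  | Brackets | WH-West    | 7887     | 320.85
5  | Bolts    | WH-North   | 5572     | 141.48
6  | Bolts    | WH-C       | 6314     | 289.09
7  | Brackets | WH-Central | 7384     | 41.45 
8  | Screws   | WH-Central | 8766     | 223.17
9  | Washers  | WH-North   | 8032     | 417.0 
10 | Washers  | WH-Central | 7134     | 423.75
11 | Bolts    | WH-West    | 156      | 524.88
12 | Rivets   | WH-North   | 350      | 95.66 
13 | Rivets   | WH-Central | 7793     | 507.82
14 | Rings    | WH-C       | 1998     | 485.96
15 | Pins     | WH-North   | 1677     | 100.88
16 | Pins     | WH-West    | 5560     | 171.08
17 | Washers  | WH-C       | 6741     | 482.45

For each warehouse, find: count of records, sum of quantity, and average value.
SELECT warehouse,
       COUNT(*) as cnt,
       SUM(quantity) as total_quantity,
       AVG(value) as avg_value
FROM inventory
GROUP BY warehouse

Result:
  WH-C: 4 records, 20665 total quantity, 368.47 avg value
  WH-Central: 5 records, 33854 total quantity, 321.77 avg value
  WH-North: 4 records, 15631 total quantity, 188.76 avg value
  WH-West: 4 records, 19728 total quantity, 343.37 avg value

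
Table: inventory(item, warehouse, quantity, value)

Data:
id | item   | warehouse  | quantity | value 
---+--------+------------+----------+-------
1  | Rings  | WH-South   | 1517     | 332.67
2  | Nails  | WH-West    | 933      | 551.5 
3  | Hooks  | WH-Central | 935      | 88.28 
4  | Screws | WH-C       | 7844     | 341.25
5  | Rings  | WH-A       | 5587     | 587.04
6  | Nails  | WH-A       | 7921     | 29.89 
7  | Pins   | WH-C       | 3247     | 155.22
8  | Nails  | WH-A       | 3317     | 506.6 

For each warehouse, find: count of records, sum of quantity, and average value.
SELECT warehouse,
       COUNT(*) as cnt,
       SUM(quantity) as total_quantity,
       AVG(value) as avg_value
FROM inventory
GROUP BY warehouse

Result:
  WH-A: 3 records, 16825 total quantity, 374.51 avg value
  WH-C: 2 records, 11091 total quantity, 248.24 avg value
  WH-Central: 1 records, 935 total quantity, 88.28 avg value
  WH-South: 1 records, 1517 total quantity, 332.67 avg value
  WH-West: 1 records, 933 total quantity, 551.50 avg value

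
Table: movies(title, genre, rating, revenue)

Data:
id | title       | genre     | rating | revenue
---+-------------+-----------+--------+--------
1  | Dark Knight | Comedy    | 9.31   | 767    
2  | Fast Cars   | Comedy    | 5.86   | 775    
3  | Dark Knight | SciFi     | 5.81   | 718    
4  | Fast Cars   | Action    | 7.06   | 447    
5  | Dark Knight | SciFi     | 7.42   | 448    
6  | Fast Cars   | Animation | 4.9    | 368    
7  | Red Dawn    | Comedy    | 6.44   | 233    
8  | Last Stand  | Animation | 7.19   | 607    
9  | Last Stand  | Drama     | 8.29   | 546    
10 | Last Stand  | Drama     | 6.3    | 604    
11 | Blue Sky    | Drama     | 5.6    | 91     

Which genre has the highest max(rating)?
SELECT genre, MAX(rating) as val
FROM movies
GROUP BY genre
ORDER BY val DESC
LIMIT 1

Result: Comedy with max(rating) = 9.31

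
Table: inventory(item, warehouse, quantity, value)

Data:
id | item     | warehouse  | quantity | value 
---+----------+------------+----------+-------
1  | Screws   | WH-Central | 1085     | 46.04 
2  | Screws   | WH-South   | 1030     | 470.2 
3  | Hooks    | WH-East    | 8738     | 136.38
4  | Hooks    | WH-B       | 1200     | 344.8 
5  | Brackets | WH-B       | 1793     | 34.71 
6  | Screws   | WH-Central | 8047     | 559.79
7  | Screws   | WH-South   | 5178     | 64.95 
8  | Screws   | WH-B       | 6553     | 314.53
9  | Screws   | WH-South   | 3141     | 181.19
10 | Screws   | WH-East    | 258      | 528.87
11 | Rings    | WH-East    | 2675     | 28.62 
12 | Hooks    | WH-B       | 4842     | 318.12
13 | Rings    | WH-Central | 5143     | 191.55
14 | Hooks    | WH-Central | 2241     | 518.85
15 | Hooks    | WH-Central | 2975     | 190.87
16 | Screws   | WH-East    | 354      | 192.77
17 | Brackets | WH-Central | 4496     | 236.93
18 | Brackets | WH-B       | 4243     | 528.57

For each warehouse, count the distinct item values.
SELECT warehouse, COUNT(DISTINCT item)
FROM inventory
GROUP BY warehouse

Result:
  WH-B: 3 distinct
  WH-Central: 4 distinct
  WH-East: 3 distinct
  WH-South: 1 distinct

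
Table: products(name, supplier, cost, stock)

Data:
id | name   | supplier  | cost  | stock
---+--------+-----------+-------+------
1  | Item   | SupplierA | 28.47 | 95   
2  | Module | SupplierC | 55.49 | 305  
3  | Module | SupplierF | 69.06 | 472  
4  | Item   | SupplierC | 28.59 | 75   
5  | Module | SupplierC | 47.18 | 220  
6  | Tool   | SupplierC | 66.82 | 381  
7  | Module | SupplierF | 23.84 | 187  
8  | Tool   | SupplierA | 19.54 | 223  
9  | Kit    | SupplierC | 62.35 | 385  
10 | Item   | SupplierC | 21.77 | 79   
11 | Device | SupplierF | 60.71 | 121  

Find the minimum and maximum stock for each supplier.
SELECT supplier, MIN(stock), MAX(stock)
FROM products
GROUP BY supplier

Result:
  SupplierA: min=95, max=223
  SupplierC: min=75, max=385
  SupplierF: min=121, max=472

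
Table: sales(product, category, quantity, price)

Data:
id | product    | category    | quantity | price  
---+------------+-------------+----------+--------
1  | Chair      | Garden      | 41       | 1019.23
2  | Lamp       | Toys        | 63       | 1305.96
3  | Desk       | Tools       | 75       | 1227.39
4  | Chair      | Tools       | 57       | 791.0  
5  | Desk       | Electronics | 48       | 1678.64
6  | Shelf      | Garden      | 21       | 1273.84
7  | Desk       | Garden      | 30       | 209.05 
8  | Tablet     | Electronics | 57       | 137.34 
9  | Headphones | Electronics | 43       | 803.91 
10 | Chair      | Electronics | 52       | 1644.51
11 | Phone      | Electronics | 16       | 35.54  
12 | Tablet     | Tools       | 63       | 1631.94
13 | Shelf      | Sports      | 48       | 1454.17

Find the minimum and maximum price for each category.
SELECT category, MIN(price), MAX(price)
FROM sales
GROUP BY category

Result:
  Electronics: min=35.54, max=1678.64
  Garden: min=209.05, max=1273.84
  Sports: min=1454.17, max=1454.17
  Tools: min=791.00, max=1631.94
  Toys: min=1305.96, max=1305.96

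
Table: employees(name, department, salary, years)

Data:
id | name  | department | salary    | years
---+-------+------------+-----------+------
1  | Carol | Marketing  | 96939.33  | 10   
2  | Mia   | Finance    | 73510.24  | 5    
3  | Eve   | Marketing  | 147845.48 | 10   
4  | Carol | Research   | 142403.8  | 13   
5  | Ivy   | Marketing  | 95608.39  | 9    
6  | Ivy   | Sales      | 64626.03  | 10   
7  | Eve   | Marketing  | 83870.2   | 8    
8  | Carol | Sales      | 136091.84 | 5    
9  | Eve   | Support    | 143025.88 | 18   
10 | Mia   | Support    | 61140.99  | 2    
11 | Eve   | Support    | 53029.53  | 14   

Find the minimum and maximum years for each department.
SELECT department, MIN(years), MAX(years)
FROM employees
GROUP BY department

Result:
  Finance: min=5, max=5
  Marketing: min=8, max=10
  Research: min=13, max=13
  Sales: min=5, max=10
  Support: min=2, max=18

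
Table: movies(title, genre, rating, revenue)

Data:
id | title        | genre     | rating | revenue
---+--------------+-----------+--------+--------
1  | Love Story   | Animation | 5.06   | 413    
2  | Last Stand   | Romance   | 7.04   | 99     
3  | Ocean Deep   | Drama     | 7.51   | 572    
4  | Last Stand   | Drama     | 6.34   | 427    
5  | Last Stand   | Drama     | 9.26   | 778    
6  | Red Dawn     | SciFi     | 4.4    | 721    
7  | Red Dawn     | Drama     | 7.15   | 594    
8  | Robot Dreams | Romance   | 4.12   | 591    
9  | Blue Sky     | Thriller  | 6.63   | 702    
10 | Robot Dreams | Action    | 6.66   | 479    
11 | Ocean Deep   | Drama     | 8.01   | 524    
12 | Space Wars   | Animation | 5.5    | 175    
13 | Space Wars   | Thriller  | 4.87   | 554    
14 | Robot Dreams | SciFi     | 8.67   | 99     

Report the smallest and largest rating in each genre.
SELECT genre, MIN(rating), MAX(rating)
FROM movies
GROUP BY genre

Result:
  Action: min=6.66, max=6.66
  Animation: min=5.06, max=5.50
  Drama: min=6.34, max=9.26
  Romance: min=4.12, max=7.04
  SciFi: min=4.40, max=8.67
  Thriller: min=4.87, max=6.63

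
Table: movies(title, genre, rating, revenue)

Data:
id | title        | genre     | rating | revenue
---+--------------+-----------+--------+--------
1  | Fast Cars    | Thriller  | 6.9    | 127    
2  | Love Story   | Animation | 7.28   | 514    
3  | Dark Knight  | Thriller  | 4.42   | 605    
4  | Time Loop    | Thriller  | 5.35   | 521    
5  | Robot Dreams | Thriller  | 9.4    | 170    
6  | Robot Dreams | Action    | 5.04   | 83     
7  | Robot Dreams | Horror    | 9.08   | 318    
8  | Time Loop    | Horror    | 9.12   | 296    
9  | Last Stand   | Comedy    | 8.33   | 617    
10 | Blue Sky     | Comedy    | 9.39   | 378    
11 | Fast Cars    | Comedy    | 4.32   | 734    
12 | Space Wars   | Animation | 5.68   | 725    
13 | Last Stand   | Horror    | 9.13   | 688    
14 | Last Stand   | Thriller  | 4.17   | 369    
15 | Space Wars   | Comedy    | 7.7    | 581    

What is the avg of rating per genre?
SELECT genre, AVG(rating) as result
FROM movies
GROUP BY genre

Result:
  Action: 5.04
  Animation: 6.48
  Comedy: 7.44
  Horror: 9.11
  Thriller: 6.05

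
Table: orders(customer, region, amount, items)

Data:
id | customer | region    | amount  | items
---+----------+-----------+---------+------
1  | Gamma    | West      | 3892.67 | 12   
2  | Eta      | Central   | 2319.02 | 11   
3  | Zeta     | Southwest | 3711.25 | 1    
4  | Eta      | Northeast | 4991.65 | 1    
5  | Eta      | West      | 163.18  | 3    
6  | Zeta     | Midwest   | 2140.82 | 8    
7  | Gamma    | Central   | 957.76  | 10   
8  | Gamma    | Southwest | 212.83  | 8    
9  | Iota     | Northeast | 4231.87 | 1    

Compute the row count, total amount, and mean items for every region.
SELECT region,
       COUNT(*) as cnt,
       SUM(amount) as total_amount,
       AVG(items) as avg_items
FROM orders
GROUP BY region

Result:
  Central: 2 records, 3276.78 total amount, 10.50 avg items
  Midwest: 1 records, 2140.82 total amount, 8.00 avg items
  Northeast: 2 records, 9223.52 total amount, 1.00 avg items
  Southwest: 2 records, 3924.08 total amount, 4.50 avg items
  West: 2 records, 4055.85 total amount, 7.50 avg items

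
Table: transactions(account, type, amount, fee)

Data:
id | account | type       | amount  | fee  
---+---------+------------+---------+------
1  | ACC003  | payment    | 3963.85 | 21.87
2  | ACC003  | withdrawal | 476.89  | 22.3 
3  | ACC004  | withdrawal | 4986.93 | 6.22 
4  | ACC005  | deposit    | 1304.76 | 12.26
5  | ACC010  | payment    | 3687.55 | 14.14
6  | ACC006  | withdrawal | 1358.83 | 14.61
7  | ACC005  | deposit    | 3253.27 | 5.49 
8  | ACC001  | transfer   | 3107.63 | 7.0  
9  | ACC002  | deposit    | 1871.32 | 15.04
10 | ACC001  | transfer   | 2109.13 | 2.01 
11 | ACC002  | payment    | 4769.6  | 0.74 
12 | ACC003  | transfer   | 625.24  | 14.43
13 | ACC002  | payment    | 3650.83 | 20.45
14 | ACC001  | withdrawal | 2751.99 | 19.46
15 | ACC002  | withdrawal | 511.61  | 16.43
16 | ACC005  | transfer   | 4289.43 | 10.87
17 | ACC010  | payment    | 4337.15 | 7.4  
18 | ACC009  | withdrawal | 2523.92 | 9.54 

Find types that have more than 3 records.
SELECT type, COUNT(*) as cnt
FROM transactions
GROUP BY type
HAVING COUNT(*) > 3

Result:
  payment: 5
  transfer: 4
  withdrawal: 6

Note: HAVING filters groups after aggregation, WHERE filters rows before.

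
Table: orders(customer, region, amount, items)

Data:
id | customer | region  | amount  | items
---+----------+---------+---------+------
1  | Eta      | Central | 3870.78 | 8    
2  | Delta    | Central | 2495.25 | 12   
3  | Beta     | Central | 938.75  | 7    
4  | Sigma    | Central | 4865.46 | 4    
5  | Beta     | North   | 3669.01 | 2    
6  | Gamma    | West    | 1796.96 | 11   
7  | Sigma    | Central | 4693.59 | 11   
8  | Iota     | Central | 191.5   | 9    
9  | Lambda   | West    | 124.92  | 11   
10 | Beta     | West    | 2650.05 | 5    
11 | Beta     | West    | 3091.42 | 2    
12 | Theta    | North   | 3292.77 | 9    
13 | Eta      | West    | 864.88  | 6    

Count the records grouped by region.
SELECT region, COUNT(*) as count
FROM orders
GROUP BY region

Result:
  Central: 6
  North: 2
  West: 5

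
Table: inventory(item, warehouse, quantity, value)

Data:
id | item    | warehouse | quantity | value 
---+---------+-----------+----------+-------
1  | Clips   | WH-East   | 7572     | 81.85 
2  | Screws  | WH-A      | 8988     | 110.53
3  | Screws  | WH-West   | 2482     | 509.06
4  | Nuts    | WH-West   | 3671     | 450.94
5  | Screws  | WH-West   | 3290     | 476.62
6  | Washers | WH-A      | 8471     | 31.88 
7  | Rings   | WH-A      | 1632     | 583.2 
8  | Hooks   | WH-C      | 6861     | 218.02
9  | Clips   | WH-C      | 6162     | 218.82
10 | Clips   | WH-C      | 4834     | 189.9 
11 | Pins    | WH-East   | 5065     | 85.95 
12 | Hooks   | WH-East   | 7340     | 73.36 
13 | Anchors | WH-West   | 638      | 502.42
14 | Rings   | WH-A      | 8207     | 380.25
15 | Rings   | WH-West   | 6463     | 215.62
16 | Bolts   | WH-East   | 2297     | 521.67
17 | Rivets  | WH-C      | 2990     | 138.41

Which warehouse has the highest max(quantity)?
SELECT warehouse, MAX(quantity) as val
FROM inventory
GROUP BY warehouse
ORDER BY val DESC
LIMIT 1

Result: WH-A with max(quantity) = 8988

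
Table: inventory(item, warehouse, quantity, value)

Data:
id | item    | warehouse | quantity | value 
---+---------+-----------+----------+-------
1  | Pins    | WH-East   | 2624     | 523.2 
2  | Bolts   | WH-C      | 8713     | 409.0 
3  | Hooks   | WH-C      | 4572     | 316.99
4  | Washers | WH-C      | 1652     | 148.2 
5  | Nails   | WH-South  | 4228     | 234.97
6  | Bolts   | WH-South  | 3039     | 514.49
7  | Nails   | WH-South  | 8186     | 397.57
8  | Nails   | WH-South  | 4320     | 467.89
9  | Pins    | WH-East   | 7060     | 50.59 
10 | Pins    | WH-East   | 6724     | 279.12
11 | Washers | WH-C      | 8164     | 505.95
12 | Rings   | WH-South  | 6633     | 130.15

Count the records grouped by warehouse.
SELECT warehouse, COUNT(*) as count
FROM inventory
GROUP BY warehouse

Result:
  WH-C: 4
  WH-East: 3
  WH-South: 5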